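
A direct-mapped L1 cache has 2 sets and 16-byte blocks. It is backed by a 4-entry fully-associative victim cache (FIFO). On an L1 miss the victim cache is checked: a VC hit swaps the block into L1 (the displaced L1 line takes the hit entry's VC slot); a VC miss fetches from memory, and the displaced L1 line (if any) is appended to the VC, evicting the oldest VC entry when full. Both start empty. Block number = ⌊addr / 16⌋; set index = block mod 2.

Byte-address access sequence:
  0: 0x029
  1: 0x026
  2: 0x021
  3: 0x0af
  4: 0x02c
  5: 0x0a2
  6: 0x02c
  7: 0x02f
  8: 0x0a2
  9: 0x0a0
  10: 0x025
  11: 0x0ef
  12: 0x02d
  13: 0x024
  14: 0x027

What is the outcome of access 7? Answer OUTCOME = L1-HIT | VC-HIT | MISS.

OUTCOME = L1-HIT

#0 0x29→b2/s0 MISS; vc=[]
#1 0x26→b2/s0 L1-HIT; vc=[]
#2 0x21→b2/s0 L1-HIT; vc=[]
#3 0xaf→b10/s0 MISS; vc=[2]
#4 0x2c→b2/s0 VC-HIT; vc=[10]
#5 0xa2→b10/s0 VC-HIT; vc=[2]
#6 0x2c→b2/s0 VC-HIT; vc=[10]
#7 0x2f→b2/s0 L1-HIT; vc=[10]
#8 0xa2→b10/s0 VC-HIT; vc=[2]
#9 0xa0→b10/s0 L1-HIT; vc=[2]
#10 0x25→b2/s0 VC-HIT; vc=[10]
#11 0xef→b14/s0 MISS; vc=[10,2]
#12 0x2d→b2/s0 VC-HIT; vc=[10,14]
#13 0x24→b2/s0 L1-HIT; vc=[10,14]
#14 0x27→b2/s0 L1-HIT; vc=[10,14]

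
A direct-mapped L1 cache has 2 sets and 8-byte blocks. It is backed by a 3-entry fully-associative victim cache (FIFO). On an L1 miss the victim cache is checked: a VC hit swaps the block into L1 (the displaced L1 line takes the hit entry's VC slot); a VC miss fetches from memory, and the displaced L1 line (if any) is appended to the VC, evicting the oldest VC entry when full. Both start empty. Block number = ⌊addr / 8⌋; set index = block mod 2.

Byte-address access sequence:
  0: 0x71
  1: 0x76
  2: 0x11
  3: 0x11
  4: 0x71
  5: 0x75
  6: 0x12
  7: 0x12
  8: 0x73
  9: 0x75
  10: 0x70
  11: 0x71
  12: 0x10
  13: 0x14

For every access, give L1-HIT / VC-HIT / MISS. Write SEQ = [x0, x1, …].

0: 0x71 (blk 14, set 0) → MISS  vc=[]
1: 0x76 (blk 14, set 0) → L1-HIT  vc=[]
2: 0x11 (blk 2, set 0) → MISS  vc=[14]
3: 0x11 (blk 2, set 0) → L1-HIT  vc=[14]
4: 0x71 (blk 14, set 0) → VC-HIT  vc=[2]
5: 0x75 (blk 14, set 0) → L1-HIT  vc=[2]
6: 0x12 (blk 2, set 0) → VC-HIT  vc=[14]
7: 0x12 (blk 2, set 0) → L1-HIT  vc=[14]
8: 0x73 (blk 14, set 0) → VC-HIT  vc=[2]
9: 0x75 (blk 14, set 0) → L1-HIT  vc=[2]
10: 0x70 (blk 14, set 0) → L1-HIT  vc=[2]
11: 0x71 (blk 14, set 0) → L1-HIT  vc=[2]
12: 0x10 (blk 2, set 0) → VC-HIT  vc=[14]
13: 0x14 (blk 2, set 0) → L1-HIT  vc=[14]

SEQ = [MISS, L1-HIT, MISS, L1-HIT, VC-HIT, L1-HIT, VC-HIT, L1-HIT, VC-HIT, L1-HIT, L1-HIT, L1-HIT, VC-HIT, L1-HIT]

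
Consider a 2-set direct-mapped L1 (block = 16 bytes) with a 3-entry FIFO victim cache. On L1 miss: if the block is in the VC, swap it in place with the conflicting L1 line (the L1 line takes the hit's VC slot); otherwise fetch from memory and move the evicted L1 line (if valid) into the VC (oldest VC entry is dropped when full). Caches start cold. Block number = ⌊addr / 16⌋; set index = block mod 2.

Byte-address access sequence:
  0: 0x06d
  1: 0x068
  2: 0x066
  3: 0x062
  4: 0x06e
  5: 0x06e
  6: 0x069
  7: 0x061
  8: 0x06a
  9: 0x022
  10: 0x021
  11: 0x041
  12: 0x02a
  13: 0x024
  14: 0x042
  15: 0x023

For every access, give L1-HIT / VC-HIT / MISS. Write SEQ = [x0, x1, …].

SEQ = [MISS, L1-HIT, L1-HIT, L1-HIT, L1-HIT, L1-HIT, L1-HIT, L1-HIT, L1-HIT, MISS, L1-HIT, MISS, VC-HIT, L1-HIT, VC-HIT, VC-HIT]

0: 0x6d (blk 6, set 0) → MISS  vc=[]
1: 0x68 (blk 6, set 0) → L1-HIT  vc=[]
2: 0x66 (blk 6, set 0) → L1-HIT  vc=[]
3: 0x62 (blk 6, set 0) → L1-HIT  vc=[]
4: 0x6e (blk 6, set 0) → L1-HIT  vc=[]
5: 0x6e (blk 6, set 0) → L1-HIT  vc=[]
6: 0x69 (blk 6, set 0) → L1-HIT  vc=[]
7: 0x61 (blk 6, set 0) → L1-HIT  vc=[]
8: 0x6a (blk 6, set 0) → L1-HIT  vc=[]
9: 0x22 (blk 2, set 0) → MISS  vc=[6]
10: 0x21 (blk 2, set 0) → L1-HIT  vc=[6]
11: 0x41 (blk 4, set 0) → MISS  vc=[6, 2]
12: 0x2a (blk 2, set 0) → VC-HIT  vc=[6, 4]
13: 0x24 (blk 2, set 0) → L1-HIT  vc=[6, 4]
14: 0x42 (blk 4, set 0) → VC-HIT  vc=[6, 2]
15: 0x23 (blk 2, set 0) → VC-HIT  vc=[6, 4]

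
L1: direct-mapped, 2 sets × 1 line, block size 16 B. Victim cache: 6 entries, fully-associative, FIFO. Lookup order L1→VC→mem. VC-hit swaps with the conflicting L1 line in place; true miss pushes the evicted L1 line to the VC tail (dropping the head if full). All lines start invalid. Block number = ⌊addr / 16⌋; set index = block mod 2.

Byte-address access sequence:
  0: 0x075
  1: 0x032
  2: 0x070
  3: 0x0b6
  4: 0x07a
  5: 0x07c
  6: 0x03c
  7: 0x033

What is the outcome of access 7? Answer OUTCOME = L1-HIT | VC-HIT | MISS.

OUTCOME = L1-HIT

0: 0x75 (blk 7, set 1) → MISS  vc=[]
1: 0x32 (blk 3, set 1) → MISS  vc=[7]
2: 0x70 (blk 7, set 1) → VC-HIT  vc=[3]
3: 0xb6 (blk 11, set 1) → MISS  vc=[3, 7]
4: 0x7a (blk 7, set 1) → VC-HIT  vc=[3, 11]
5: 0x7c (blk 7, set 1) → L1-HIT  vc=[3, 11]
6: 0x3c (blk 3, set 1) → VC-HIT  vc=[7, 11]
7: 0x33 (blk 3, set 1) → L1-HIT  vc=[7, 11]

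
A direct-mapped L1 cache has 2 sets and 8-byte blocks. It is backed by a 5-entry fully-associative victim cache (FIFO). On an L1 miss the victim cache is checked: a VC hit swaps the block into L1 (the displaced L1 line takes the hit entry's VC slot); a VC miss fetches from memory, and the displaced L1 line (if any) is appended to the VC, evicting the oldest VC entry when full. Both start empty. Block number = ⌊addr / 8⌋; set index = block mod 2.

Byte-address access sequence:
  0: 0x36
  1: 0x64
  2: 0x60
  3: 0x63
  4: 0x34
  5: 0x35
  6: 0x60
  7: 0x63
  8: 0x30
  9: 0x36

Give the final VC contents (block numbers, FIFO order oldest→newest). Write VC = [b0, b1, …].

0: 0x36 (blk 6, set 0) → MISS  vc=[]
1: 0x64 (blk 12, set 0) → MISS  vc=[6]
2: 0x60 (blk 12, set 0) → L1-HIT  vc=[6]
3: 0x63 (blk 12, set 0) → L1-HIT  vc=[6]
4: 0x34 (blk 6, set 0) → VC-HIT  vc=[12]
5: 0x35 (blk 6, set 0) → L1-HIT  vc=[12]
6: 0x60 (blk 12, set 0) → VC-HIT  vc=[6]
7: 0x63 (blk 12, set 0) → L1-HIT  vc=[6]
8: 0x30 (blk 6, set 0) → VC-HIT  vc=[12]
9: 0x36 (blk 6, set 0) → L1-HIT  vc=[12]

VC = [12]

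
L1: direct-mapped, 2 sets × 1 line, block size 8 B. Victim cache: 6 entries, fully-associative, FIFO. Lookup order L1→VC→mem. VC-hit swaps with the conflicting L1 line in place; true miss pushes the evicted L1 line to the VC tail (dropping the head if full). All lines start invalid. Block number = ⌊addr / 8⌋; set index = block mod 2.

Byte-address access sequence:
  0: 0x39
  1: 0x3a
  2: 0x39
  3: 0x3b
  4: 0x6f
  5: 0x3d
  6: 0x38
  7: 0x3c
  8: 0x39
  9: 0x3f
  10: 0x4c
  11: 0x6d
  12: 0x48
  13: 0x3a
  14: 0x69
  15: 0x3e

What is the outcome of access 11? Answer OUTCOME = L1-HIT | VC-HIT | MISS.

0: 0x39 (blk 7, set 1) → MISS  vc=[]
1: 0x3a (blk 7, set 1) → L1-HIT  vc=[]
2: 0x39 (blk 7, set 1) → L1-HIT  vc=[]
3: 0x3b (blk 7, set 1) → L1-HIT  vc=[]
4: 0x6f (blk 13, set 1) → MISS  vc=[7]
5: 0x3d (blk 7, set 1) → VC-HIT  vc=[13]
6: 0x38 (blk 7, set 1) → L1-HIT  vc=[13]
7: 0x3c (blk 7, set 1) → L1-HIT  vc=[13]
8: 0x39 (blk 7, set 1) → L1-HIT  vc=[13]
9: 0x3f (blk 7, set 1) → L1-HIT  vc=[13]
10: 0x4c (blk 9, set 1) → MISS  vc=[13, 7]
11: 0x6d (blk 13, set 1) → VC-HIT  vc=[9, 7]
12: 0x48 (blk 9, set 1) → VC-HIT  vc=[13, 7]
13: 0x3a (blk 7, set 1) → VC-HIT  vc=[13, 9]
14: 0x69 (blk 13, set 1) → VC-HIT  vc=[7, 9]
15: 0x3e (blk 7, set 1) → VC-HIT  vc=[13, 9]

OUTCOME = VC-HIT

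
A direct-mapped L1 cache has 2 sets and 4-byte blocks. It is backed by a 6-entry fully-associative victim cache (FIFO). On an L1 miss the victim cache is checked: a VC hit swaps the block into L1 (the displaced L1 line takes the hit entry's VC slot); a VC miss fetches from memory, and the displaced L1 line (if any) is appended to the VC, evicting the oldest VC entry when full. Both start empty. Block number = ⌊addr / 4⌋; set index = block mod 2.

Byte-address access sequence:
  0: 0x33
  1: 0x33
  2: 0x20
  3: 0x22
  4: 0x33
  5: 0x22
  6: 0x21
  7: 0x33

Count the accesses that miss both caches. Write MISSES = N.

MISSES = 2

0: 0x33 (blk 12, set 0) → MISS  vc=[]
1: 0x33 (blk 12, set 0) → L1-HIT  vc=[]
2: 0x20 (blk 8, set 0) → MISS  vc=[12]
3: 0x22 (blk 8, set 0) → L1-HIT  vc=[12]
4: 0x33 (blk 12, set 0) → VC-HIT  vc=[8]
5: 0x22 (blk 8, set 0) → VC-HIT  vc=[12]
6: 0x21 (blk 8, set 0) → L1-HIT  vc=[12]
7: 0x33 (blk 12, set 0) → VC-HIT  vc=[8]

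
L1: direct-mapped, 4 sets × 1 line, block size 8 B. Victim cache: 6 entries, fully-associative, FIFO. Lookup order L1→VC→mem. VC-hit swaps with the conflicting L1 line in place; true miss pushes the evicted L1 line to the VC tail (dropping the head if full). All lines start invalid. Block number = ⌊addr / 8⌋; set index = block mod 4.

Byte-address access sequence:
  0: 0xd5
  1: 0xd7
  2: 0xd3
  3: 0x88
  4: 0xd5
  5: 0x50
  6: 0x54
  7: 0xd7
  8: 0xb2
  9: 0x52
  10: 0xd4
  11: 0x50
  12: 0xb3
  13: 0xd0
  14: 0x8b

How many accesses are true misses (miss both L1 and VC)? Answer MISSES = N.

MISSES = 4

0: 0xd5 (blk 26, set 2) → MISS  vc=[]
1: 0xd7 (blk 26, set 2) → L1-HIT  vc=[]
2: 0xd3 (blk 26, set 2) → L1-HIT  vc=[]
3: 0x88 (blk 17, set 1) → MISS  vc=[]
4: 0xd5 (blk 26, set 2) → L1-HIT  vc=[]
5: 0x50 (blk 10, set 2) → MISS  vc=[26]
6: 0x54 (blk 10, set 2) → L1-HIT  vc=[26]
7: 0xd7 (blk 26, set 2) → VC-HIT  vc=[10]
8: 0xb2 (blk 22, set 2) → MISS  vc=[10, 26]
9: 0x52 (blk 10, set 2) → VC-HIT  vc=[22, 26]
10: 0xd4 (blk 26, set 2) → VC-HIT  vc=[22, 10]
11: 0x50 (blk 10, set 2) → VC-HIT  vc=[22, 26]
12: 0xb3 (blk 22, set 2) → VC-HIT  vc=[10, 26]
13: 0xd0 (blk 26, set 2) → VC-HIT  vc=[10, 22]
14: 0x8b (blk 17, set 1) → L1-HIT  vc=[10, 22]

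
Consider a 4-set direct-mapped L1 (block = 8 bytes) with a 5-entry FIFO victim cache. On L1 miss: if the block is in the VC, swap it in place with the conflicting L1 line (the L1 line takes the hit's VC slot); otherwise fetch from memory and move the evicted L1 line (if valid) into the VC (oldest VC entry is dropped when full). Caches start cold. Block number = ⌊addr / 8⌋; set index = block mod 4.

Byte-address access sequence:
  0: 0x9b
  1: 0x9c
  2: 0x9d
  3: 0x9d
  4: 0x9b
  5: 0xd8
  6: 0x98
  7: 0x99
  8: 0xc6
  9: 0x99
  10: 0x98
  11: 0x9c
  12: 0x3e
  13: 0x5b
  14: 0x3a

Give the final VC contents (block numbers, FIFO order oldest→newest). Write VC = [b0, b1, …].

0: 0x9b (blk 19, set 3) → MISS  vc=[]
1: 0x9c (blk 19, set 3) → L1-HIT  vc=[]
2: 0x9d (blk 19, set 3) → L1-HIT  vc=[]
3: 0x9d (blk 19, set 3) → L1-HIT  vc=[]
4: 0x9b (blk 19, set 3) → L1-HIT  vc=[]
5: 0xd8 (blk 27, set 3) → MISS  vc=[19]
6: 0x98 (blk 19, set 3) → VC-HIT  vc=[27]
7: 0x99 (blk 19, set 3) → L1-HIT  vc=[27]
8: 0xc6 (blk 24, set 0) → MISS  vc=[27]
9: 0x99 (blk 19, set 3) → L1-HIT  vc=[27]
10: 0x98 (blk 19, set 3) → L1-HIT  vc=[27]
11: 0x9c (blk 19, set 3) → L1-HIT  vc=[27]
12: 0x3e (blk 7, set 3) → MISS  vc=[27, 19]
13: 0x5b (blk 11, set 3) → MISS  vc=[27, 19, 7]
14: 0x3a (blk 7, set 3) → VC-HIT  vc=[27, 19, 11]

VC = [27, 19, 11]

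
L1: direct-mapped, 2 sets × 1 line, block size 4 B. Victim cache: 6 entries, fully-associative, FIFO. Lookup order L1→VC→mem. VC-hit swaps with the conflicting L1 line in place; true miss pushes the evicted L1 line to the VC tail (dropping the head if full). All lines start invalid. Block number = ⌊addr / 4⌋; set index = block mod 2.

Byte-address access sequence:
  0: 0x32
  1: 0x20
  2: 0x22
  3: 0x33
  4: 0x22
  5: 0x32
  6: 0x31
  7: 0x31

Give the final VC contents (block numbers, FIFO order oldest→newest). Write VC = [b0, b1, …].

VC = [8]

#0 0x32→b12/s0 MISS; vc=[]
#1 0x20→b8/s0 MISS; vc=[12]
#2 0x22→b8/s0 L1-HIT; vc=[12]
#3 0x33→b12/s0 VC-HIT; vc=[8]
#4 0x22→b8/s0 VC-HIT; vc=[12]
#5 0x32→b12/s0 VC-HIT; vc=[8]
#6 0x31→b12/s0 L1-HIT; vc=[8]
#7 0x31→b12/s0 L1-HIT; vc=[8]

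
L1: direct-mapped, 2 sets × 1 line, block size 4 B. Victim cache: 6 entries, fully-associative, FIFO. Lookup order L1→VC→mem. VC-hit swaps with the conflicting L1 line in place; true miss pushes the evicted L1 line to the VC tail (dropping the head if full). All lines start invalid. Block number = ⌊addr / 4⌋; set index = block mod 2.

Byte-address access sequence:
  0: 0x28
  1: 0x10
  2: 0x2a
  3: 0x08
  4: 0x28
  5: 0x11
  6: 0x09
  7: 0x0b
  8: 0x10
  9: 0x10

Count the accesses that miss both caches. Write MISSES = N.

MISSES = 3

  [0] addr=0x28 blk=10 s=0: MISS | VC []
  [1] addr=0x10 blk=4 s=0: MISS | VC [10]
  [2] addr=0x2a blk=10 s=0: VC-HIT | VC [4]
  [3] addr=0x8 blk=2 s=0: MISS | VC [4, 10]
  [4] addr=0x28 blk=10 s=0: VC-HIT | VC [4, 2]
  [5] addr=0x11 blk=4 s=0: VC-HIT | VC [10, 2]
  [6] addr=0x9 blk=2 s=0: VC-HIT | VC [10, 4]
  [7] addr=0xb blk=2 s=0: L1-HIT | VC [10, 4]
  [8] addr=0x10 blk=4 s=0: VC-HIT | VC [10, 2]
  [9] addr=0x10 blk=4 s=0: L1-HIT | VC [10, 2]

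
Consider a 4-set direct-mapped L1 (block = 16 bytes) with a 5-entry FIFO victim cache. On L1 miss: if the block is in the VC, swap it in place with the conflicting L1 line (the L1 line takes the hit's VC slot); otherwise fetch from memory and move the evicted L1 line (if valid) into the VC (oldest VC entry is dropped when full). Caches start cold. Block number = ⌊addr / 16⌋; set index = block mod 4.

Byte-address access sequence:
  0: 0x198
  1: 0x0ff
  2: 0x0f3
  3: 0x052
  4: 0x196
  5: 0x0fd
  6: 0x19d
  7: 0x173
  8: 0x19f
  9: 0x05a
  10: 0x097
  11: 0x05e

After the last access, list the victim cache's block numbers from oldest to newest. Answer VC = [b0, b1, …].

VC = [25, 15, 9]

#0 0x198→b25/s1 MISS; vc=[]
#1 0xff→b15/s3 MISS; vc=[]
#2 0xf3→b15/s3 L1-HIT; vc=[]
#3 0x52→b5/s1 MISS; vc=[25]
#4 0x196→b25/s1 VC-HIT; vc=[5]
#5 0xfd→b15/s3 L1-HIT; vc=[5]
#6 0x19d→b25/s1 L1-HIT; vc=[5]
#7 0x173→b23/s3 MISS; vc=[5,15]
#8 0x19f→b25/s1 L1-HIT; vc=[5,15]
#9 0x5a→b5/s1 VC-HIT; vc=[25,15]
#10 0x97→b9/s1 MISS; vc=[25,15,5]
#11 0x5e→b5/s1 VC-HIT; vc=[25,15,9]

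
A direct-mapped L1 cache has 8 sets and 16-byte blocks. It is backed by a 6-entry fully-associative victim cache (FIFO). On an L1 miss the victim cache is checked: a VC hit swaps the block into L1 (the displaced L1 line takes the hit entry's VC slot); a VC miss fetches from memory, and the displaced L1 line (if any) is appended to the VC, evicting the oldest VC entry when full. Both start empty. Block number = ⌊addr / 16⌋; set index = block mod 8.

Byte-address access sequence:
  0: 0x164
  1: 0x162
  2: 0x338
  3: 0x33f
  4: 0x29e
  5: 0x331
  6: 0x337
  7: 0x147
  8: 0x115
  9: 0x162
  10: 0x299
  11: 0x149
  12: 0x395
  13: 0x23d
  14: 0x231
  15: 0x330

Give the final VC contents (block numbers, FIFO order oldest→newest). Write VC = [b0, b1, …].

  [0] addr=0x164 blk=22 s=6: MISS | VC []
  [1] addr=0x162 blk=22 s=6: L1-HIT | VC []
  [2] addr=0x338 blk=51 s=3: MISS | VC []
  [3] addr=0x33f blk=51 s=3: L1-HIT | VC []
  [4] addr=0x29e blk=41 s=1: MISS | VC []
  [5] addr=0x331 blk=51 s=3: L1-HIT | VC []
  [6] addr=0x337 blk=51 s=3: L1-HIT | VC []
  [7] addr=0x147 blk=20 s=4: MISS | VC []
  [8] addr=0x115 blk=17 s=1: MISS | VC [41]
  [9] addr=0x162 blk=22 s=6: L1-HIT | VC [41]
  [10] addr=0x299 blk=41 s=1: VC-HIT | VC [17]
  [11] addr=0x149 blk=20 s=4: L1-HIT | VC [17]
  [12] addr=0x395 blk=57 s=1: MISS | VC [17, 41]
  [13] addr=0x23d blk=35 s=3: MISS | VC [17, 41, 51]
  [14] addr=0x231 blk=35 s=3: L1-HIT | VC [17, 41, 51]
  [15] addr=0x330 blk=51 s=3: VC-HIT | VC [17, 41, 35]

VC = [17, 41, 35]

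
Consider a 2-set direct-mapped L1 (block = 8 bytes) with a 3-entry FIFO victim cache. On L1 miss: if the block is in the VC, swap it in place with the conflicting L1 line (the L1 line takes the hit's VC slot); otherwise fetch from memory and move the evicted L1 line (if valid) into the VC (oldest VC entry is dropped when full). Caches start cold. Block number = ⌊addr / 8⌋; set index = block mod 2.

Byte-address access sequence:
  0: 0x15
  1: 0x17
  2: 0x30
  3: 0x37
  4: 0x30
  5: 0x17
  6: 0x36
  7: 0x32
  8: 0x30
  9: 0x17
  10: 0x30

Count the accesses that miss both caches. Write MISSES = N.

MISSES = 2

  [0] addr=0x15 blk=2 s=0: MISS | VC []
  [1] addr=0x17 blk=2 s=0: L1-HIT | VC []
  [2] addr=0x30 blk=6 s=0: MISS | VC [2]
  [3] addr=0x37 blk=6 s=0: L1-HIT | VC [2]
  [4] addr=0x30 blk=6 s=0: L1-HIT | VC [2]
  [5] addr=0x17 blk=2 s=0: VC-HIT | VC [6]
  [6] addr=0x36 blk=6 s=0: VC-HIT | VC [2]
  [7] addr=0x32 blk=6 s=0: L1-HIT | VC [2]
  [8] addr=0x30 blk=6 s=0: L1-HIT | VC [2]
  [9] addr=0x17 blk=2 s=0: VC-HIT | VC [6]
  [10] addr=0x30 blk=6 s=0: VC-HIT | VC [2]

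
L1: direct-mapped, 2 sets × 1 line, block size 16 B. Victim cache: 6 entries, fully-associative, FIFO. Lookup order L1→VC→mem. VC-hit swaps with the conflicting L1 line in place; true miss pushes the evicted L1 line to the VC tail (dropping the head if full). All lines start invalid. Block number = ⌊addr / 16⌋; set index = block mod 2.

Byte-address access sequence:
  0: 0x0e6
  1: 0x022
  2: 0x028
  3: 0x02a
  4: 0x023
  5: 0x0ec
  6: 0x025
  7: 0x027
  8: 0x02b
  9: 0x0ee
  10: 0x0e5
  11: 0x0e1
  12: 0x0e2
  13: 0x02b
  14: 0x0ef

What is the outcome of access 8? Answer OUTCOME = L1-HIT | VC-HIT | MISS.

  [0] addr=0xe6 blk=14 s=0: MISS | VC []
  [1] addr=0x22 blk=2 s=0: MISS | VC [14]
  [2] addr=0x28 blk=2 s=0: L1-HIT | VC [14]
  [3] addr=0x2a blk=2 s=0: L1-HIT | VC [14]
  [4] addr=0x23 blk=2 s=0: L1-HIT | VC [14]
  [5] addr=0xec blk=14 s=0: VC-HIT | VC [2]
  [6] addr=0x25 blk=2 s=0: VC-HIT | VC [14]
  [7] addr=0x27 blk=2 s=0: L1-HIT | VC [14]
  [8] addr=0x2b blk=2 s=0: L1-HIT | VC [14]
  [9] addr=0xee blk=14 s=0: VC-HIT | VC [2]
  [10] addr=0xe5 blk=14 s=0: L1-HIT | VC [2]
  [11] addr=0xe1 blk=14 s=0: L1-HIT | VC [2]
  [12] addr=0xe2 blk=14 s=0: L1-HIT | VC [2]
  [13] addr=0x2b blk=2 s=0: VC-HIT | VC [14]
  [14] addr=0xef blk=14 s=0: VC-HIT | VC [2]

OUTCOME = L1-HIT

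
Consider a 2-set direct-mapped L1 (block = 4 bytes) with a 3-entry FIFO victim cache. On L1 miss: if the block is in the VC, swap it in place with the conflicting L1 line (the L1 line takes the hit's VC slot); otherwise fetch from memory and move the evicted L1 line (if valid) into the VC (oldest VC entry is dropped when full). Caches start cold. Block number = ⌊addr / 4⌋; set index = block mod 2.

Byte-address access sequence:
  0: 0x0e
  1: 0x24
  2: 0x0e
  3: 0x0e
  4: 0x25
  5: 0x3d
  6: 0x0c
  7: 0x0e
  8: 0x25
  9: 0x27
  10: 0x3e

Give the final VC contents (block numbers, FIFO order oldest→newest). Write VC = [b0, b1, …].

VC = [9, 3]

#0 0xe→b3/s1 MISS; vc=[]
#1 0x24→b9/s1 MISS; vc=[3]
#2 0xe→b3/s1 VC-HIT; vc=[9]
#3 0xe→b3/s1 L1-HIT; vc=[9]
#4 0x25→b9/s1 VC-HIT; vc=[3]
#5 0x3d→b15/s1 MISS; vc=[3,9]
#6 0xc→b3/s1 VC-HIT; vc=[15,9]
#7 0xe→b3/s1 L1-HIT; vc=[15,9]
#8 0x25→b9/s1 VC-HIT; vc=[15,3]
#9 0x27→b9/s1 L1-HIT; vc=[15,3]
#10 0x3e→b15/s1 VC-HIT; vc=[9,3]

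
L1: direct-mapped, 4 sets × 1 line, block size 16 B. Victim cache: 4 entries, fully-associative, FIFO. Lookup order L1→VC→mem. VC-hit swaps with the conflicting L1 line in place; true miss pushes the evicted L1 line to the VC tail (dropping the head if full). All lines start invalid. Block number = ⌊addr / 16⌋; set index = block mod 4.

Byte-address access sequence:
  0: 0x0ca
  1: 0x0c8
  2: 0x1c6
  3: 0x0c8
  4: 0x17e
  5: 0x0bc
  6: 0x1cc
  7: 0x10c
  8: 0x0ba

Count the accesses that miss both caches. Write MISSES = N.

  [0] addr=0xca blk=12 s=0: MISS | VC []
  [1] addr=0xc8 blk=12 s=0: L1-HIT | VC []
  [2] addr=0x1c6 blk=28 s=0: MISS | VC [12]
  [3] addr=0xc8 blk=12 s=0: VC-HIT | VC [28]
  [4] addr=0x17e blk=23 s=3: MISS | VC [28]
  [5] addr=0xbc blk=11 s=3: MISS | VC [28, 23]
  [6] addr=0x1cc blk=28 s=0: VC-HIT | VC [12, 23]
  [7] addr=0x10c blk=16 s=0: MISS | VC [12, 23, 28]
  [8] addr=0xba blk=11 s=3: L1-HIT | VC [12, 23, 28]

MISSES = 5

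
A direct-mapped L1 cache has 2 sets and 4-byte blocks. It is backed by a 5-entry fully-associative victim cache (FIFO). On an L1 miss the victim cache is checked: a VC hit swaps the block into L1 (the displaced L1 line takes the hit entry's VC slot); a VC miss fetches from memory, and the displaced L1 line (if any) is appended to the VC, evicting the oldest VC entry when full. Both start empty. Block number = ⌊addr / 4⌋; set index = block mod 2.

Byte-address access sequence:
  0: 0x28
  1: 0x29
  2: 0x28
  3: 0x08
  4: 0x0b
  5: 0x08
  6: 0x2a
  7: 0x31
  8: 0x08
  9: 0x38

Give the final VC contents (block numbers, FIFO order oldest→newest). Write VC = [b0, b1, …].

#0 0x28→b10/s0 MISS; vc=[]
#1 0x29→b10/s0 L1-HIT; vc=[]
#2 0x28→b10/s0 L1-HIT; vc=[]
#3 0x8→b2/s0 MISS; vc=[10]
#4 0xb→b2/s0 L1-HIT; vc=[10]
#5 0x8→b2/s0 L1-HIT; vc=[10]
#6 0x2a→b10/s0 VC-HIT; vc=[2]
#7 0x31→b12/s0 MISS; vc=[2,10]
#8 0x8→b2/s0 VC-HIT; vc=[12,10]
#9 0x38→b14/s0 MISS; vc=[12,10,2]

VC = [12, 10, 2]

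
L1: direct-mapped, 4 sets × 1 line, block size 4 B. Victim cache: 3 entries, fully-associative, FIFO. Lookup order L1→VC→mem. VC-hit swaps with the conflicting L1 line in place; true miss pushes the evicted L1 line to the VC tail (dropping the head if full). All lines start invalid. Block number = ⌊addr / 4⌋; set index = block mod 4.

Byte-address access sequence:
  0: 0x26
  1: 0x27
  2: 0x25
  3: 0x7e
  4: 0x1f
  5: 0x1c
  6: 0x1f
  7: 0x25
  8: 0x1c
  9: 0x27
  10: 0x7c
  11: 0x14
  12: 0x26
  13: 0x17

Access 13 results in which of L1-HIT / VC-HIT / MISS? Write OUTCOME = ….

#0 0x26→b9/s1 MISS; vc=[]
#1 0x27→b9/s1 L1-HIT; vc=[]
#2 0x25→b9/s1 L1-HIT; vc=[]
#3 0x7e→b31/s3 MISS; vc=[]
#4 0x1f→b7/s3 MISS; vc=[31]
#5 0x1c→b7/s3 L1-HIT; vc=[31]
#6 0x1f→b7/s3 L1-HIT; vc=[31]
#7 0x25→b9/s1 L1-HIT; vc=[31]
#8 0x1c→b7/s3 L1-HIT; vc=[31]
#9 0x27→b9/s1 L1-HIT; vc=[31]
#10 0x7c→b31/s3 VC-HIT; vc=[7]
#11 0x14→b5/s1 MISS; vc=[7,9]
#12 0x26→b9/s1 VC-HIT; vc=[7,5]
#13 0x17→b5/s1 VC-HIT; vc=[7,9]

OUTCOME = VC-HIT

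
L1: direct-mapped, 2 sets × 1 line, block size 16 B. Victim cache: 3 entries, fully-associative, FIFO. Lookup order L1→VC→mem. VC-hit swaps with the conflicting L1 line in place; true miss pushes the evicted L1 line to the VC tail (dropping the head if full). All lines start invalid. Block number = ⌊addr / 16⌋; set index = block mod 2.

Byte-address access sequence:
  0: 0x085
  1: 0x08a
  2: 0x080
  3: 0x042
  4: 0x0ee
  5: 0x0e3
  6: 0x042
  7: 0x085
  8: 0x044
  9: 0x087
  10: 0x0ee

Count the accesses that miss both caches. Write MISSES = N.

0: 0x85 (blk 8, set 0) → MISS  vc=[]
1: 0x8a (blk 8, set 0) → L1-HIT  vc=[]
2: 0x80 (blk 8, set 0) → L1-HIT  vc=[]
3: 0x42 (blk 4, set 0) → MISS  vc=[8]
4: 0xee (blk 14, set 0) → MISS  vc=[8, 4]
5: 0xe3 (blk 14, set 0) → L1-HIT  vc=[8, 4]
6: 0x42 (blk 4, set 0) → VC-HIT  vc=[8, 14]
7: 0x85 (blk 8, set 0) → VC-HIT  vc=[4, 14]
8: 0x44 (blk 4, set 0) → VC-HIT  vc=[8, 14]
9: 0x87 (blk 8, set 0) → VC-HIT  vc=[4, 14]
10: 0xee (blk 14, set 0) → VC-HIT  vc=[4, 8]

MISSES = 3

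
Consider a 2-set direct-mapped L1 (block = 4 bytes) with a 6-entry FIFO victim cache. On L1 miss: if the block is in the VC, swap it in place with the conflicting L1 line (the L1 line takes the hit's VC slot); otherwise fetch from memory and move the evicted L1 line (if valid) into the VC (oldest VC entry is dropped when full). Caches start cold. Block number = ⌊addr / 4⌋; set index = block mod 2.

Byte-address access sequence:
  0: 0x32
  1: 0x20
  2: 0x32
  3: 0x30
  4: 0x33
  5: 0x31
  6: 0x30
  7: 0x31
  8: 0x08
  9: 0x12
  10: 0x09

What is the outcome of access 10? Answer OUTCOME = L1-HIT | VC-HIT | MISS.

0: 0x32 (blk 12, set 0) → MISS  vc=[]
1: 0x20 (blk 8, set 0) → MISS  vc=[12]
2: 0x32 (blk 12, set 0) → VC-HIT  vc=[8]
3: 0x30 (blk 12, set 0) → L1-HIT  vc=[8]
4: 0x33 (blk 12, set 0) → L1-HIT  vc=[8]
5: 0x31 (blk 12, set 0) → L1-HIT  vc=[8]
6: 0x30 (blk 12, set 0) → L1-HIT  vc=[8]
7: 0x31 (blk 12, set 0) → L1-HIT  vc=[8]
8: 0x8 (blk 2, set 0) → MISS  vc=[8, 12]
9: 0x12 (blk 4, set 0) → MISS  vc=[8, 12, 2]
10: 0x9 (blk 2, set 0) → VC-HIT  vc=[8, 12, 4]

OUTCOME = VC-HIT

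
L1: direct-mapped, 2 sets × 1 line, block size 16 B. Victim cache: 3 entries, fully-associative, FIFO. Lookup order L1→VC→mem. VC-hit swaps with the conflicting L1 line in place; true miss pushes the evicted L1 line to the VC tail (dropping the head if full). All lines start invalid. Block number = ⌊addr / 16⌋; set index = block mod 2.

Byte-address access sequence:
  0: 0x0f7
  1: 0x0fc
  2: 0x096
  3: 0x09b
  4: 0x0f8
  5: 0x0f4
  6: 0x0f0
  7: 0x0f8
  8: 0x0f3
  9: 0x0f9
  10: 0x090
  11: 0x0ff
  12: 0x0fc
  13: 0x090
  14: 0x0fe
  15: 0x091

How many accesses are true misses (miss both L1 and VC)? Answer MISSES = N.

0: 0xf7 (blk 15, set 1) → MISS  vc=[]
1: 0xfc (blk 15, set 1) → L1-HIT  vc=[]
2: 0x96 (blk 9, set 1) → MISS  vc=[15]
3: 0x9b (blk 9, set 1) → L1-HIT  vc=[15]
4: 0xf8 (blk 15, set 1) → VC-HIT  vc=[9]
5: 0xf4 (blk 15, set 1) → L1-HIT  vc=[9]
6: 0xf0 (blk 15, set 1) → L1-HIT  vc=[9]
7: 0xf8 (blk 15, set 1) → L1-HIT  vc=[9]
8: 0xf3 (blk 15, set 1) → L1-HIT  vc=[9]
9: 0xf9 (blk 15, set 1) → L1-HIT  vc=[9]
10: 0x90 (blk 9, set 1) → VC-HIT  vc=[15]
11: 0xff (blk 15, set 1) → VC-HIT  vc=[9]
12: 0xfc (blk 15, set 1) → L1-HIT  vc=[9]
13: 0x90 (blk 9, set 1) → VC-HIT  vc=[15]
14: 0xfe (blk 15, set 1) → VC-HIT  vc=[9]
15: 0x91 (blk 9, set 1) → VC-HIT  vc=[15]

MISSES = 2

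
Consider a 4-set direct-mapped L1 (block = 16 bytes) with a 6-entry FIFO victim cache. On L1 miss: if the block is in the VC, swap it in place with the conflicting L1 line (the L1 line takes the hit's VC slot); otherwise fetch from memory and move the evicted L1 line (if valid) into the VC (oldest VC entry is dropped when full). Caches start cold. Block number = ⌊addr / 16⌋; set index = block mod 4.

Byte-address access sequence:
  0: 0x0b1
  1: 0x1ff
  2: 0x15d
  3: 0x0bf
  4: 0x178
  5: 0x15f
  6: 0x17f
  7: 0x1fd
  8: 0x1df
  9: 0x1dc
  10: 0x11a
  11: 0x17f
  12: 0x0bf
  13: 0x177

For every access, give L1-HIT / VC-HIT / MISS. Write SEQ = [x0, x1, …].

  [0] addr=0xb1 blk=11 s=3: MISS | VC []
  [1] addr=0x1ff blk=31 s=3: MISS | VC [11]
  [2] addr=0x15d blk=21 s=1: MISS | VC [11]
  [3] addr=0xbf blk=11 s=3: VC-HIT | VC [31]
  [4] addr=0x178 blk=23 s=3: MISS | VC [31, 11]
  [5] addr=0x15f blk=21 s=1: L1-HIT | VC [31, 11]
  [6] addr=0x17f blk=23 s=3: L1-HIT | VC [31, 11]
  [7] addr=0x1fd blk=31 s=3: VC-HIT | VC [23, 11]
  [8] addr=0x1df blk=29 s=1: MISS | VC [23, 11, 21]
  [9] addr=0x1dc blk=29 s=1: L1-HIT | VC [23, 11, 21]
  [10] addr=0x11a blk=17 s=1: MISS | VC [23, 11, 21, 29]
  [11] addr=0x17f blk=23 s=3: VC-HIT | VC [31, 11, 21, 29]
  [12] addr=0xbf blk=11 s=3: VC-HIT | VC [31, 23, 21, 29]
  [13] addr=0x177 blk=23 s=3: VC-HIT | VC [31, 11, 21, 29]

SEQ = [MISS, MISS, MISS, VC-HIT, MISS, L1-HIT, L1-HIT, VC-HIT, MISS, L1-HIT, MISS, VC-HIT, VC-HIT, VC-HIT]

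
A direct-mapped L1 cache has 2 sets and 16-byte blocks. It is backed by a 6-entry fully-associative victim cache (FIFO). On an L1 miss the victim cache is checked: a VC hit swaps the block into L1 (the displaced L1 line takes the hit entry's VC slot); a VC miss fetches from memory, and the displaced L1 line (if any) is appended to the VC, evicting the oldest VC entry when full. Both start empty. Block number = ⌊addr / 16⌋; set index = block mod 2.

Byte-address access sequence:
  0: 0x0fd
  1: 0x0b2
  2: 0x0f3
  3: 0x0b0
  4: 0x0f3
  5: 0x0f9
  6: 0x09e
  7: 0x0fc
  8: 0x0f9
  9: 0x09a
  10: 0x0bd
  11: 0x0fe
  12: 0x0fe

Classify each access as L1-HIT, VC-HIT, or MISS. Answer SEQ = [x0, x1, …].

  [0] addr=0xfd blk=15 s=1: MISS | VC []
  [1] addr=0xb2 blk=11 s=1: MISS | VC [15]
  [2] addr=0xf3 blk=15 s=1: VC-HIT | VC [11]
  [3] addr=0xb0 blk=11 s=1: VC-HIT | VC [15]
  [4] addr=0xf3 blk=15 s=1: VC-HIT | VC [11]
  [5] addr=0xf9 blk=15 s=1: L1-HIT | VC [11]
  [6] addr=0x9e blk=9 s=1: MISS | VC [11, 15]
  [7] addr=0xfc blk=15 s=1: VC-HIT | VC [11, 9]
  [8] addr=0xf9 blk=15 s=1: L1-HIT | VC [11, 9]
  [9] addr=0x9a blk=9 s=1: VC-HIT | VC [11, 15]
  [10] addr=0xbd blk=11 s=1: VC-HIT | VC [9, 15]
  [11] addr=0xfe blk=15 s=1: VC-HIT | VC [9, 11]
  [12] addr=0xfe blk=15 s=1: L1-HIT | VC [9, 11]

SEQ = [MISS, MISS, VC-HIT, VC-HIT, VC-HIT, L1-HIT, MISS, VC-HIT, L1-HIT, VC-HIT, VC-HIT, VC-HIT, L1-HIT]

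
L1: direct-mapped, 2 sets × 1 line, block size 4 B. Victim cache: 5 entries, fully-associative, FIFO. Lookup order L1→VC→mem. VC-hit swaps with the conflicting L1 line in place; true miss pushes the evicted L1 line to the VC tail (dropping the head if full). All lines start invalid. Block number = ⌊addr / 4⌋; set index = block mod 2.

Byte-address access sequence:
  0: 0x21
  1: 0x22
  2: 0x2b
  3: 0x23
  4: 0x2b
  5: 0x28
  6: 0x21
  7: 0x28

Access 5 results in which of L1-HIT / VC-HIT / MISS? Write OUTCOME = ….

0: 0x21 (blk 8, set 0) → MISS  vc=[]
1: 0x22 (blk 8, set 0) → L1-HIT  vc=[]
2: 0x2b (blk 10, set 0) → MISS  vc=[8]
3: 0x23 (blk 8, set 0) → VC-HIT  vc=[10]
4: 0x2b (blk 10, set 0) → VC-HIT  vc=[8]
5: 0x28 (blk 10, set 0) → L1-HIT  vc=[8]
6: 0x21 (blk 8, set 0) → VC-HIT  vc=[10]
7: 0x28 (blk 10, set 0) → VC-HIT  vc=[8]

OUTCOME = L1-HIT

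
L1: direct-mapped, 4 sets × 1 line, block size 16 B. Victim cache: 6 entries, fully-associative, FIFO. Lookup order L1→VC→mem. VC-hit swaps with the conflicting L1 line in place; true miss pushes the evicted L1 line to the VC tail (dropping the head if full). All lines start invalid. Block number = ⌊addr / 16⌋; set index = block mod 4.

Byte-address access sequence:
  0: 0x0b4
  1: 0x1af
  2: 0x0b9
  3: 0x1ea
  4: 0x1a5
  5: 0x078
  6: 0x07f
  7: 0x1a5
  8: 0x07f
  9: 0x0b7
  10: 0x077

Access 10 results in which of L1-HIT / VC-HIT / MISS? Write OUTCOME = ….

OUTCOME = VC-HIT

0: 0xb4 (blk 11, set 3) → MISS  vc=[]
1: 0x1af (blk 26, set 2) → MISS  vc=[]
2: 0xb9 (blk 11, set 3) → L1-HIT  vc=[]
3: 0x1ea (blk 30, set 2) → MISS  vc=[26]
4: 0x1a5 (blk 26, set 2) → VC-HIT  vc=[30]
5: 0x78 (blk 7, set 3) → MISS  vc=[30, 11]
6: 0x7f (blk 7, set 3) → L1-HIT  vc=[30, 11]
7: 0x1a5 (blk 26, set 2) → L1-HIT  vc=[30, 11]
8: 0x7f (blk 7, set 3) → L1-HIT  vc=[30, 11]
9: 0xb7 (blk 11, set 3) → VC-HIT  vc=[30, 7]
10: 0x77 (blk 7, set 3) → VC-HIT  vc=[30, 11]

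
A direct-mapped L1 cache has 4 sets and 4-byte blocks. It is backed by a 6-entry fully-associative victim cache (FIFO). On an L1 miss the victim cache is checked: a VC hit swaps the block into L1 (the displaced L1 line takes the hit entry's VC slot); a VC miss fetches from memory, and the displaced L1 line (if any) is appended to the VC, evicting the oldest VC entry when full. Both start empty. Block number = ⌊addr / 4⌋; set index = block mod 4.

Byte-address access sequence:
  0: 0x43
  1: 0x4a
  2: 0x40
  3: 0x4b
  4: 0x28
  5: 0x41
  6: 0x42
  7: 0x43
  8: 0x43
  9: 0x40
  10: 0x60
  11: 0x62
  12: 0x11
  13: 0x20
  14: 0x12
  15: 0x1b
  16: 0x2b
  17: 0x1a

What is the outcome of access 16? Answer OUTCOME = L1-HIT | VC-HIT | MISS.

#0 0x43→b16/s0 MISS; vc=[]
#1 0x4a→b18/s2 MISS; vc=[]
#2 0x40→b16/s0 L1-HIT; vc=[]
#3 0x4b→b18/s2 L1-HIT; vc=[]
#4 0x28→b10/s2 MISS; vc=[18]
#5 0x41→b16/s0 L1-HIT; vc=[18]
#6 0x42→b16/s0 L1-HIT; vc=[18]
#7 0x43→b16/s0 L1-HIT; vc=[18]
#8 0x43→b16/s0 L1-HIT; vc=[18]
#9 0x40→b16/s0 L1-HIT; vc=[18]
#10 0x60→b24/s0 MISS; vc=[18,16]
#11 0x62→b24/s0 L1-HIT; vc=[18,16]
#12 0x11→b4/s0 MISS; vc=[18,16,24]
#13 0x20→b8/s0 MISS; vc=[18,16,24,4]
#14 0x12→b4/s0 VC-HIT; vc=[18,16,24,8]
#15 0x1b→b6/s2 MISS; vc=[18,16,24,8,10]
#16 0x2b→b10/s2 VC-HIT; vc=[18,16,24,8,6]
#17 0x1a→b6/s2 VC-HIT; vc=[18,16,24,8,10]

OUTCOME = VC-HIT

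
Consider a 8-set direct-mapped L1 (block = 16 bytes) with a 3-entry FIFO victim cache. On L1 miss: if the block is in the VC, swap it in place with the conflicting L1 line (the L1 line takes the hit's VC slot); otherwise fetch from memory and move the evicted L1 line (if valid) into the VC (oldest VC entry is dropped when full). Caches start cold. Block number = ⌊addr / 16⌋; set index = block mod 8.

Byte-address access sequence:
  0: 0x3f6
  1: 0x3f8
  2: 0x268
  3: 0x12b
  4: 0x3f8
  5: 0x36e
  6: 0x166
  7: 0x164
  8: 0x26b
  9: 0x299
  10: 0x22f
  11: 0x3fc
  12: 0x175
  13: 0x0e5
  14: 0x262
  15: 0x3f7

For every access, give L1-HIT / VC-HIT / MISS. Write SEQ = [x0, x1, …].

SEQ = [MISS, L1-HIT, MISS, MISS, L1-HIT, MISS, MISS, L1-HIT, VC-HIT, MISS, MISS, L1-HIT, MISS, MISS, VC-HIT, VC-HIT]

0: 0x3f6 (blk 63, set 7) → MISS  vc=[]
1: 0x3f8 (blk 63, set 7) → L1-HIT  vc=[]
2: 0x268 (blk 38, set 6) → MISS  vc=[]
3: 0x12b (blk 18, set 2) → MISS  vc=[]
4: 0x3f8 (blk 63, set 7) → L1-HIT  vc=[]
5: 0x36e (blk 54, set 6) → MISS  vc=[38]
6: 0x166 (blk 22, set 6) → MISS  vc=[38, 54]
7: 0x164 (blk 22, set 6) → L1-HIT  vc=[38, 54]
8: 0x26b (blk 38, set 6) → VC-HIT  vc=[22, 54]
9: 0x299 (blk 41, set 1) → MISS  vc=[22, 54]
10: 0x22f (blk 34, set 2) → MISS  vc=[22, 54, 18]
11: 0x3fc (blk 63, set 7) → L1-HIT  vc=[22, 54, 18]
12: 0x175 (blk 23, set 7) → MISS  vc=[54, 18, 63]
13: 0xe5 (blk 14, set 6) → MISS  vc=[18, 63, 38]
14: 0x262 (blk 38, set 6) → VC-HIT  vc=[18, 63, 14]
15: 0x3f7 (blk 63, set 7) → VC-HIT  vc=[18, 23, 14]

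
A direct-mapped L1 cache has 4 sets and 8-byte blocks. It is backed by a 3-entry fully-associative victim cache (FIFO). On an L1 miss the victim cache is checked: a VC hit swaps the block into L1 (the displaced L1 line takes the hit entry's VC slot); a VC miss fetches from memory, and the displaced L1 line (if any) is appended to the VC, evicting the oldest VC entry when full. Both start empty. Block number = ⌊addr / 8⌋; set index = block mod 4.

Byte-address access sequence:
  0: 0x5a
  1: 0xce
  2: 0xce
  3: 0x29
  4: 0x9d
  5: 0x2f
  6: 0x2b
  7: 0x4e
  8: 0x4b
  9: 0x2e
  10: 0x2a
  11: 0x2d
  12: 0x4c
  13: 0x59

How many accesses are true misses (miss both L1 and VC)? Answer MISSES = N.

MISSES = 5

0: 0x5a (blk 11, set 3) → MISS  vc=[]
1: 0xce (blk 25, set 1) → MISS  vc=[]
2: 0xce (blk 25, set 1) → L1-HIT  vc=[]
3: 0x29 (blk 5, set 1) → MISS  vc=[25]
4: 0x9d (blk 19, set 3) → MISS  vc=[25, 11]
5: 0x2f (blk 5, set 1) → L1-HIT  vc=[25, 11]
6: 0x2b (blk 5, set 1) → L1-HIT  vc=[25, 11]
7: 0x4e (blk 9, set 1) → MISS  vc=[25, 11, 5]
8: 0x4b (blk 9, set 1) → L1-HIT  vc=[25, 11, 5]
9: 0x2e (blk 5, set 1) → VC-HIT  vc=[25, 11, 9]
10: 0x2a (blk 5, set 1) → L1-HIT  vc=[25, 11, 9]
11: 0x2d (blk 5, set 1) → L1-HIT  vc=[25, 11, 9]
12: 0x4c (blk 9, set 1) → VC-HIT  vc=[25, 11, 5]
13: 0x59 (blk 11, set 3) → VC-HIT  vc=[25, 19, 5]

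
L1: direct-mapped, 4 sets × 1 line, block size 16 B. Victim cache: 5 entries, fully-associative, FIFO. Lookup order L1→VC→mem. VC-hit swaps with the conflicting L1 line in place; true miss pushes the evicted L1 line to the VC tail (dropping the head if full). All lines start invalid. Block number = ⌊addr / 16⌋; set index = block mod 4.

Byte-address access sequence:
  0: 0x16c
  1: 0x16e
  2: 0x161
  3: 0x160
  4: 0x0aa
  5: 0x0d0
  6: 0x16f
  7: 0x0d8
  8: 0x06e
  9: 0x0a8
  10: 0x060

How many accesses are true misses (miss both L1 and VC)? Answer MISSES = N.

MISSES = 4

  [0] addr=0x16c blk=22 s=2: MISS | VC []
  [1] addr=0x16e blk=22 s=2: L1-HIT | VC []
  [2] addr=0x161 blk=22 s=2: L1-HIT | VC []
  [3] addr=0x160 blk=22 s=2: L1-HIT | VC []
  [4] addr=0xaa blk=10 s=2: MISS | VC [22]
  [5] addr=0xd0 blk=13 s=1: MISS | VC [22]
  [6] addr=0x16f blk=22 s=2: VC-HIT | VC [10]
  [7] addr=0xd8 blk=13 s=1: L1-HIT | VC [10]
  [8] addr=0x6e blk=6 s=2: MISS | VC [10, 22]
  [9] addr=0xa8 blk=10 s=2: VC-HIT | VC [6, 22]
  [10] addr=0x60 blk=6 s=2: VC-HIT | VC [10, 22]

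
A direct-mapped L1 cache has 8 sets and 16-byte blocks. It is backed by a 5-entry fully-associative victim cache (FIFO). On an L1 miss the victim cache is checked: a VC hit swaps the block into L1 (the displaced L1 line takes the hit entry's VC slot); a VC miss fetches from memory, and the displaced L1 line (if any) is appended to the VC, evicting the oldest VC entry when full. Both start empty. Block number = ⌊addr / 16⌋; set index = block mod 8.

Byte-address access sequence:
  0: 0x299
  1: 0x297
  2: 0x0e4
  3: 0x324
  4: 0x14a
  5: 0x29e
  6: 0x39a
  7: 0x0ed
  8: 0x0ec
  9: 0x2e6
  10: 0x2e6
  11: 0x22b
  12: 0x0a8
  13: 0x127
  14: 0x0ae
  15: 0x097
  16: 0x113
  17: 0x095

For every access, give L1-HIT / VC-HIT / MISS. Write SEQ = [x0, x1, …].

  [0] addr=0x299 blk=41 s=1: MISS | VC []
  [1] addr=0x297 blk=41 s=1: L1-HIT | VC []
  [2] addr=0xe4 blk=14 s=6: MISS | VC []
  [3] addr=0x324 blk=50 s=2: MISS | VC []
  [4] addr=0x14a blk=20 s=4: MISS | VC []
  [5] addr=0x29e blk=41 s=1: L1-HIT | VC []
  [6] addr=0x39a blk=57 s=1: MISS | VC [41]
  [7] addr=0xed blk=14 s=6: L1-HIT | VC [41]
  [8] addr=0xec blk=14 s=6: L1-HIT | VC [41]
  [9] addr=0x2e6 blk=46 s=6: MISS | VC [41, 14]
  [10] addr=0x2e6 blk=46 s=6: L1-HIT | VC [41, 14]
  [11] addr=0x22b blk=34 s=2: MISS | VC [41, 14, 50]
  [12] addr=0xa8 blk=10 s=2: MISS | VC [41, 14, 50, 34]
  [13] addr=0x127 blk=18 s=2: MISS | VC [41, 14, 50, 34, 10]
  [14] addr=0xae blk=10 s=2: VC-HIT | VC [41, 14, 50, 34, 18]
  [15] addr=0x97 blk=9 s=1: MISS | VC [14, 50, 34, 18, 57]
  [16] addr=0x113 blk=17 s=1: MISS | VC [50, 34, 18, 57, 9]
  [17] addr=0x95 blk=9 s=1: VC-HIT | VC [50, 34, 18, 57, 17]

SEQ = [MISS, L1-HIT, MISS, MISS, MISS, L1-HIT, MISS, L1-HIT, L1-HIT, MISS, L1-HIT, MISS, MISS, MISS, VC-HIT, MISS, MISS, VC-HIT]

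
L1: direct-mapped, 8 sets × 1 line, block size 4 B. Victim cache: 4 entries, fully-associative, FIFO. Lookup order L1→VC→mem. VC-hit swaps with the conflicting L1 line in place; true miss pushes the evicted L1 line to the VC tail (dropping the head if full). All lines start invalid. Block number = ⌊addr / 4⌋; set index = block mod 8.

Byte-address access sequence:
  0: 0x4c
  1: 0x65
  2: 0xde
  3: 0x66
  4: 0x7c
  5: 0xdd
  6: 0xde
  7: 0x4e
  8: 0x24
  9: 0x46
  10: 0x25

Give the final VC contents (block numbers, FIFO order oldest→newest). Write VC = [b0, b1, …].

VC = [31, 25, 17]

0: 0x4c (blk 19, set 3) → MISS  vc=[]
1: 0x65 (blk 25, set 1) → MISS  vc=[]
2: 0xde (blk 55, set 7) → MISS  vc=[]
3: 0x66 (blk 25, set 1) → L1-HIT  vc=[]
4: 0x7c (blk 31, set 7) → MISS  vc=[55]
5: 0xdd (blk 55, set 7) → VC-HIT  vc=[31]
6: 0xde (blk 55, set 7) → L1-HIT  vc=[31]
7: 0x4e (blk 19, set 3) → L1-HIT  vc=[31]
8: 0x24 (blk 9, set 1) → MISS  vc=[31, 25]
9: 0x46 (blk 17, set 1) → MISS  vc=[31, 25, 9]
10: 0x25 (blk 9, set 1) → VC-HIT  vc=[31, 25, 17]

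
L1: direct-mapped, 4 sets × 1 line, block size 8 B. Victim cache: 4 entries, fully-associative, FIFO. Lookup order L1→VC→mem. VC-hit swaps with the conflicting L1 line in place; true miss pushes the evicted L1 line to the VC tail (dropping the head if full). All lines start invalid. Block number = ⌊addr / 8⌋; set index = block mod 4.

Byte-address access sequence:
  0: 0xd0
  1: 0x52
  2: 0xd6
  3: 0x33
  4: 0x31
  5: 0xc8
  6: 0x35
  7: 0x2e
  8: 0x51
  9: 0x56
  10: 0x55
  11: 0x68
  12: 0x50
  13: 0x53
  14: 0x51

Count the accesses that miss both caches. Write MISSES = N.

MISSES = 6

#0 0xd0→b26/s2 MISS; vc=[]
#1 0x52→b10/s2 MISS; vc=[26]
#2 0xd6→b26/s2 VC-HIT; vc=[10]
#3 0x33→b6/s2 MISS; vc=[10,26]
#4 0x31→b6/s2 L1-HIT; vc=[10,26]
#5 0xc8→b25/s1 MISS; vc=[10,26]
#6 0x35→b6/s2 L1-HIT; vc=[10,26]
#7 0x2e→b5/s1 MISS; vc=[10,26,25]
#8 0x51→b10/s2 VC-HIT; vc=[6,26,25]
#9 0x56→b10/s2 L1-HIT; vc=[6,26,25]
#10 0x55→b10/s2 L1-HIT; vc=[6,26,25]
#11 0x68→b13/s1 MISS; vc=[6,26,25,5]
#12 0x50→b10/s2 L1-HIT; vc=[6,26,25,5]
#13 0x53→b10/s2 L1-HIT; vc=[6,26,25,5]
#14 0x51→b10/s2 L1-HIT; vc=[6,26,25,5]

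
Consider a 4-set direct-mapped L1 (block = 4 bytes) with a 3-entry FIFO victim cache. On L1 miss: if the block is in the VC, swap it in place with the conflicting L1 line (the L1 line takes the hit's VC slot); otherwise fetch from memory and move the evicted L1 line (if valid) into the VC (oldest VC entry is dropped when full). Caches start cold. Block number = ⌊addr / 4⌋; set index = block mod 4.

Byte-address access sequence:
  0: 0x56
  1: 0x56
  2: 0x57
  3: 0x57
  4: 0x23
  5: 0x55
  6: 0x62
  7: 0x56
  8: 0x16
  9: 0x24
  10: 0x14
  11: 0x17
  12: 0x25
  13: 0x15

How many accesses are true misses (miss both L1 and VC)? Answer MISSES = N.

#0 0x56→b21/s1 MISS; vc=[]
#1 0x56→b21/s1 L1-HIT; vc=[]
#2 0x57→b21/s1 L1-HIT; vc=[]
#3 0x57→b21/s1 L1-HIT; vc=[]
#4 0x23→b8/s0 MISS; vc=[]
#5 0x55→b21/s1 L1-HIT; vc=[]
#6 0x62→b24/s0 MISS; vc=[8]
#7 0x56→b21/s1 L1-HIT; vc=[8]
#8 0x16→b5/s1 MISS; vc=[8,21]
#9 0x24→b9/s1 MISS; vc=[8,21,5]
#10 0x14→b5/s1 VC-HIT; vc=[8,21,9]
#11 0x17→b5/s1 L1-HIT; vc=[8,21,9]
#12 0x25→b9/s1 VC-HIT; vc=[8,21,5]
#13 0x15→b5/s1 VC-HIT; vc=[8,21,9]

MISSES = 5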